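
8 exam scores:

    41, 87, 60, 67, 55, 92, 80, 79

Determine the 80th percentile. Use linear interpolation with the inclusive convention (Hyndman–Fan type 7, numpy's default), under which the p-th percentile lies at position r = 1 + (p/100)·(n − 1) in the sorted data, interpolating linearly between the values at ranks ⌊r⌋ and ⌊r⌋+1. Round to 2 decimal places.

Sorted: 41, 55, 60, 67, 79, 80, 87, 92.
n = 8.
r = 1 + (80/100)·(8 − 1) = 1 + 5.6 = 6.6.
Rank 6 is 80 and rank 7 is 87.
Interpolate: 80 + 0.6·(87 − 80) = 80 + 0.6·7 = 84.2.

84.20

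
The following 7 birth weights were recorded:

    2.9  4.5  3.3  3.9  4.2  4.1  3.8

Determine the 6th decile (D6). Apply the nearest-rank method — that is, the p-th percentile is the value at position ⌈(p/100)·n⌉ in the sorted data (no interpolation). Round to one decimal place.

Sorted: 2.9, 3.3, 3.8, 3.9, 4.1, 4.2, 4.5.
n = 7.
Position = ⌈60/100 · 7⌉ = ⌈4.2⌉ = 5.
The value at rank 5 is 4.1.

4.1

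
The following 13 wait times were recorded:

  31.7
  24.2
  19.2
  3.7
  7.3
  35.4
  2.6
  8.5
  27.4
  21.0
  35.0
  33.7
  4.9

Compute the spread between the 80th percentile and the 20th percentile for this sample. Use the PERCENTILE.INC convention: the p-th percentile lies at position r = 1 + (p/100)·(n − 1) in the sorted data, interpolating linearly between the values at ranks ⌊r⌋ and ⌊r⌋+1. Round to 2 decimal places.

Sorted: 2.6, 3.7, 4.9, 7.3, 8.5, 19.2, 21.0, 24.2, 27.4, 31.7, 33.7, 35.0, 35.4.
n = 13.
P20: r = 3.4; ranks 3–4 are 4.9, 7.3; interpolating gives 5.86.
P80: r = 10.6; ranks 10–11 are 31.7, 33.7; interpolating gives 32.9.
Difference: 32.9 − 5.86 = 27.04.

27.04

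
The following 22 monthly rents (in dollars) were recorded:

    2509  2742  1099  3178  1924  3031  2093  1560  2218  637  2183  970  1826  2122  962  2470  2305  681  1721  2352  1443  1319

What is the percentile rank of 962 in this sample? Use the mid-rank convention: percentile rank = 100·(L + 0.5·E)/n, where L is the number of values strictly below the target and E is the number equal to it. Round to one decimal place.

11.4

Sorted: 637, 681, 962, 970, 1099, 1319, 1443, 1560, 1721, 1826, 1924, 2093, 2122, 2183, 2218, 2305, 2352, 2470, 2509, 2742, 3031, 3178.
Count below 962: L = 2; count equal: E = 1; n = 22.
Percentile rank = 100·(2 + 0.5·1)/22 = 100·2.5/22 = 11.36.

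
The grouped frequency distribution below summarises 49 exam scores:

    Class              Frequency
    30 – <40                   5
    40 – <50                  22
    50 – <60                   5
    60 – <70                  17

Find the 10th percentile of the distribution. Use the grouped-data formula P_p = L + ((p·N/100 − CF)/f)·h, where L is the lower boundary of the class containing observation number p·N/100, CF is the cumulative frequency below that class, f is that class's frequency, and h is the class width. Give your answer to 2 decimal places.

N = 49; target position k = 10/100 · 49 = 4.9.
Cumulative frequencies: 5, 27, 32, 49.
Observation 4.9 falls in the class 30 – <40.
L = 30, CF = 0, f = 5, h = 10.
P10 = 30 + ((4.9 − 0)/5)·10 = 30 + 9.8 = 39.8.

39.80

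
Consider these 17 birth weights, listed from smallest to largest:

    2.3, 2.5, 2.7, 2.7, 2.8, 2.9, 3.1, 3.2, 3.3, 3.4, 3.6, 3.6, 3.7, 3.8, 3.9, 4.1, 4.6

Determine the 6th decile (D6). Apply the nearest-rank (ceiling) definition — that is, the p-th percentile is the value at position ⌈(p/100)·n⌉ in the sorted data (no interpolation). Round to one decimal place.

3.6

n = 17.
Position = ⌈60/100 · 17⌉ = ⌈10.2⌉ = 11.
The value at rank 11 is 3.6.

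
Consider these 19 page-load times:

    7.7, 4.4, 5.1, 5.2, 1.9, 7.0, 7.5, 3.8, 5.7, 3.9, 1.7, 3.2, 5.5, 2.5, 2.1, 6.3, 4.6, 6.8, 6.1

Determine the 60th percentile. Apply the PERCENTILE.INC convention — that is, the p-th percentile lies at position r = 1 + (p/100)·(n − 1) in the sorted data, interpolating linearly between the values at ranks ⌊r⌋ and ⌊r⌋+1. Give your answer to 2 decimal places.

5.44

Sorted: 1.7, 1.9, 2.1, 2.5, 3.2, 3.8, 3.9, 4.4, 4.6, 5.1, 5.2, 5.5, 5.7, 6.1, 6.3, 6.8, 7.0, 7.5, 7.7.
n = 19.
r = 1 + (60/100)·(19 − 1) = 1 + 10.8 = 11.8.
Rank 11 is 5.2 and rank 12 is 5.5.
Interpolate: 5.2 + 0.8·(5.5 − 5.2) = 5.2 + 0.8·0.3 = 5.44.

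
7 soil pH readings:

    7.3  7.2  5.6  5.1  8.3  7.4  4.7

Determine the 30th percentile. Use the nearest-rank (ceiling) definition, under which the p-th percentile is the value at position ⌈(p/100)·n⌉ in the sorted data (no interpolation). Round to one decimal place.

5.6

Sorted: 4.7, 5.1, 5.6, 7.2, 7.3, 7.4, 8.3.
n = 7.
Position = ⌈30/100 · 7⌉ = ⌈2.1⌉ = 3.
The value at rank 3 is 5.6.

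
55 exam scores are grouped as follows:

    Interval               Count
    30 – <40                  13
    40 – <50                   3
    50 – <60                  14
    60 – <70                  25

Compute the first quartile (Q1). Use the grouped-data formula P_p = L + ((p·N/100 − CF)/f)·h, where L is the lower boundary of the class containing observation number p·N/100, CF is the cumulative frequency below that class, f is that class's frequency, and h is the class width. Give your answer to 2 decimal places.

42.50

N = 55; target position k = 25/100 · 55 = 13.75.
Cumulative frequencies: 13, 16, 30, 55.
Observation 13.75 falls in the class 40 – <50.
L = 40, CF = 13, f = 3, h = 10.
P25 = 40 + ((13.75 − 13)/3)·10 = 40 + 2.5 = 42.5.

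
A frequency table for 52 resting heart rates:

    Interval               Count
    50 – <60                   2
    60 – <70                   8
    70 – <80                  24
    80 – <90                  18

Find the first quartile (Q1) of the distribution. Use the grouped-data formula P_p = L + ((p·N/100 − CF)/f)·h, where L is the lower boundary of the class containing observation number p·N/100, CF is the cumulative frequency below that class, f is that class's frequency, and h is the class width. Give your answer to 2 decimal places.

71.25

N = 52; target position k = 25/100 · 52 = 13.
Cumulative frequencies: 2, 10, 34, 52.
Observation 13 falls in the class 70 – <80.
L = 70, CF = 10, f = 24, h = 10.
P25 = 70 + ((13 − 10)/24)·10 = 70 + 1.25 = 71.25.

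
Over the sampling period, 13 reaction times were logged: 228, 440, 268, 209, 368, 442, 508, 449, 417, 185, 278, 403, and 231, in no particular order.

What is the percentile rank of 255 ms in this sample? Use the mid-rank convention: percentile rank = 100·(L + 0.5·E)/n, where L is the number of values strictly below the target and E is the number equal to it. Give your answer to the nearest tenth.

Sorted: 185, 209, 228, 231, 268, 278, 368, 403, 417, 440, 442, 449, 508.
Count below 255: L = 4; count equal: E = 0; n = 13.
Percentile rank = 100·(4 + 0.5·0)/13 = 100·4/13 = 30.77.

30.8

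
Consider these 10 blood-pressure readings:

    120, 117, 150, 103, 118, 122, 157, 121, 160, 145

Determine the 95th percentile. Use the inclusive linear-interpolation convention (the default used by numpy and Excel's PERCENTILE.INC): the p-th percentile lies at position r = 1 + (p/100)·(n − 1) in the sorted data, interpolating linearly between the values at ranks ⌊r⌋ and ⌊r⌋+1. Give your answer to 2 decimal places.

158.65

Sorted: 103, 117, 118, 120, 121, 122, 145, 150, 157, 160.
n = 10.
r = 1 + (95/100)·(10 − 1) = 1 + 8.55 = 9.55.
Rank 9 is 157 and rank 10 is 160.
Interpolate: 157 + 0.55·(160 − 157) = 157 + 0.55·3 = 158.65.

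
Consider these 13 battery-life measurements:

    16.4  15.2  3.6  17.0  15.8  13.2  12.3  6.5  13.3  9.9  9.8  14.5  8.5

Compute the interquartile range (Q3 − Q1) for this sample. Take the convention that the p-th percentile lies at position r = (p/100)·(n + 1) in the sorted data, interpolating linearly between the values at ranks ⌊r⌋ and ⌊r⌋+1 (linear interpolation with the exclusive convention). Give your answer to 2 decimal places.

6.35

Sorted: 3.6, 6.5, 8.5, 9.8, 9.9, 12.3, 13.2, 13.3, 14.5, 15.2, 15.8, 16.4, 17.0.
n = 13.
P25: r = 3.5; ranks 3–4 are 8.5, 9.8; interpolating gives 9.15.
P75: r = 10.5; ranks 10–11 are 15.2, 15.8; interpolating gives 15.5.
Difference: 15.5 − 9.15 = 6.35.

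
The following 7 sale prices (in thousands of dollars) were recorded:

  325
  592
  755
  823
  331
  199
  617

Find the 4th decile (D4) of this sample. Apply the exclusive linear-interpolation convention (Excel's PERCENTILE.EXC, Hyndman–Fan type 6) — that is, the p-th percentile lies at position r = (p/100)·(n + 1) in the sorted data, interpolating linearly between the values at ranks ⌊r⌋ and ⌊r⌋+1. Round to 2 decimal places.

Sorted: 199, 325, 331, 592, 617, 755, 823.
n = 7.
r = (40/100)·(7 + 1) = 3.2.
Rank 3 is 331 and rank 4 is 592.
Interpolate: 331 + 0.2·(592 − 331) = 331 + 0.2·261 = 383.2.

383.20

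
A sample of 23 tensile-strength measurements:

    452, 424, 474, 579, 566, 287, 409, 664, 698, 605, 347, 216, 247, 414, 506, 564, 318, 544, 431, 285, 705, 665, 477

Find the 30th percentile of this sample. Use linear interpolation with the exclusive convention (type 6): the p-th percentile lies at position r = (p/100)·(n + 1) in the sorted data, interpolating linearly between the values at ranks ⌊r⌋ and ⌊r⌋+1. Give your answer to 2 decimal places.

410.00

Sorted: 216, 247, 285, 287, 318, 347, 409, 414, 424, 431, 452, 474, 477, 506, 544, 564, 566, 579, 605, 664, 665, 698, 705.
n = 23.
r = (30/100)·(23 + 1) = 7.2.
Rank 7 is 409 and rank 8 is 414.
Interpolate: 409 + 0.2·(414 − 409) = 409 + 0.2·5 = 410.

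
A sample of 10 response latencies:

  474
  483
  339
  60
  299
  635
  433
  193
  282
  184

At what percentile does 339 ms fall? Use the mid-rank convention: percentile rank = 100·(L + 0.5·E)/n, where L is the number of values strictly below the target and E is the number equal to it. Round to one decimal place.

55.0

Sorted: 60, 184, 193, 282, 299, 339, 433, 474, 483, 635.
Count below 339: L = 5; count equal: E = 1; n = 10.
Percentile rank = 100·(5 + 0.5·1)/10 = 100·5.5/10 = 55.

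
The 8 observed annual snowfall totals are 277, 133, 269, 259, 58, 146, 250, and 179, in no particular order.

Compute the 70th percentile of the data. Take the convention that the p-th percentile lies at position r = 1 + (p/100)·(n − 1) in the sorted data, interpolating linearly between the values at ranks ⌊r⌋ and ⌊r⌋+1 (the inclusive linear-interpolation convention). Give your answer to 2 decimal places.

Sorted: 58, 133, 146, 179, 250, 259, 269, 277.
n = 8.
r = 1 + (70/100)·(8 − 1) = 1 + 4.9 = 5.9.
Rank 5 is 250 and rank 6 is 259.
Interpolate: 250 + 0.9·(259 − 250) = 250 + 0.9·9 = 258.1.

258.10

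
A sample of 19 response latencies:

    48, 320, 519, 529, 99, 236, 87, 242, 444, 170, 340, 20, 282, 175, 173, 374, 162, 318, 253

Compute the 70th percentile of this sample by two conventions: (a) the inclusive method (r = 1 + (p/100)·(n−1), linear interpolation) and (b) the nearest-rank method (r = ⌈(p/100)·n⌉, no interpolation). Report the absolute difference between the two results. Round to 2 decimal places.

0.80

Sorted: 20, 48, 87, 99, 162, 170, 173, 175, 236, 242, 253, 282, 318, 320, 340, 374, 444, 519, 529.
n = 19.
(a) r = 13.6; between ranks 13 (318) and 14 (320): 319.2.
(b) the nearest-rank method: rank 14 → 320.
|319.2 − 320| = 0.8.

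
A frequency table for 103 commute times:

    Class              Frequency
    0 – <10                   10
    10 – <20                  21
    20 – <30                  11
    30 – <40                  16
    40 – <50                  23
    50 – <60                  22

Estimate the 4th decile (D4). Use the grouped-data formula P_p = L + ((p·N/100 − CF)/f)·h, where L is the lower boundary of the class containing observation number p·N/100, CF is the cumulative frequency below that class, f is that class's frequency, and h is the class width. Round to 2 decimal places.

N = 103; target position k = 40/100 · 103 = 41.2.
Cumulative frequencies: 10, 31, 42, 58, 81, 103.
Observation 41.2 falls in the class 20 – <30.
L = 20, CF = 31, f = 11, h = 10.
P40 = 20 + ((41.2 − 31)/11)·10 = 20 + 9.27273 = 29.2727.

29.27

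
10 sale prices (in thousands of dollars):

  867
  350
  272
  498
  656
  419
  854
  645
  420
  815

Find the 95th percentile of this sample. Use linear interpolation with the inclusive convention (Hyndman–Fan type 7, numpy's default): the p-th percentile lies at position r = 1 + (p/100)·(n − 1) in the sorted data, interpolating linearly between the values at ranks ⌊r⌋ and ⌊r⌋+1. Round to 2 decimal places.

861.15

Sorted: 272, 350, 419, 420, 498, 645, 656, 815, 854, 867.
n = 10.
r = 1 + (95/100)·(10 − 1) = 1 + 8.55 = 9.55.
Rank 9 is 854 and rank 10 is 867.
Interpolate: 854 + 0.55·(867 − 854) = 854 + 0.55·13 = 861.15.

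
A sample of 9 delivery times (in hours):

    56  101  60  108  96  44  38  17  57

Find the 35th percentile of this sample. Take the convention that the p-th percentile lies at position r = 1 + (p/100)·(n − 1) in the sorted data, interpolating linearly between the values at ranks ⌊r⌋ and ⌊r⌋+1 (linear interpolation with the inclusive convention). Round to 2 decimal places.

53.60

Sorted: 17, 38, 44, 56, 57, 60, 96, 101, 108.
n = 9.
r = 1 + (35/100)·(9 − 1) = 1 + 2.8 = 3.8.
Rank 3 is 44 and rank 4 is 56.
Interpolate: 44 + 0.8·(56 − 44) = 44 + 0.8·12 = 53.6.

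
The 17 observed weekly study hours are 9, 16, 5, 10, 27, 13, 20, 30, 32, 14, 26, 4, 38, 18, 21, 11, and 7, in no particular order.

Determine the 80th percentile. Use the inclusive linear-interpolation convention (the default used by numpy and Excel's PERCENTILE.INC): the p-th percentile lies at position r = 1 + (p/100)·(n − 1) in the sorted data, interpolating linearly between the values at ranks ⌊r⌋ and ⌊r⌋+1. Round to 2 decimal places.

Sorted: 4, 5, 7, 9, 10, 11, 13, 14, 16, 18, 20, 21, 26, 27, 30, 32, 38.
n = 17.
r = 1 + (80/100)·(17 − 1) = 1 + 12.8 = 13.8.
Rank 13 is 26 and rank 14 is 27.
Interpolate: 26 + 0.8·(27 − 26) = 26 + 0.8·1 = 26.8.

26.80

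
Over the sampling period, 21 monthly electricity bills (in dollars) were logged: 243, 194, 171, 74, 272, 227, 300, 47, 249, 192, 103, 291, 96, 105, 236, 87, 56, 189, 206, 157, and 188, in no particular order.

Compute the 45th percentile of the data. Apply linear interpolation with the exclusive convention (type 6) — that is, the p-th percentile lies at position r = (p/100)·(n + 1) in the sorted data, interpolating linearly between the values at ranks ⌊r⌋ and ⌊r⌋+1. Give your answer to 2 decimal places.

Sorted: 47, 56, 74, 87, 96, 103, 105, 157, 171, 188, 189, 192, 194, 206, 227, 236, 243, 249, 272, 291, 300.
n = 21.
r = (45/100)·(21 + 1) = 9.9.
Rank 9 is 171 and rank 10 is 188.
Interpolate: 171 + 0.9·(188 − 171) = 171 + 0.9·17 = 186.3.

186.30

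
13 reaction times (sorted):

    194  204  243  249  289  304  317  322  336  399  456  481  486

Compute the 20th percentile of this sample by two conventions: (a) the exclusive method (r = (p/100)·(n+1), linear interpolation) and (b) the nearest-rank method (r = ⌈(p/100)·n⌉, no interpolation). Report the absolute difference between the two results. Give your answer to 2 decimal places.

7.80

n = 13.
(a) r = 2.8; between ranks 2 (204) and 3 (243): 235.2.
(b) the nearest-rank method: rank 3 → 243.
|235.2 − 243| = 7.8.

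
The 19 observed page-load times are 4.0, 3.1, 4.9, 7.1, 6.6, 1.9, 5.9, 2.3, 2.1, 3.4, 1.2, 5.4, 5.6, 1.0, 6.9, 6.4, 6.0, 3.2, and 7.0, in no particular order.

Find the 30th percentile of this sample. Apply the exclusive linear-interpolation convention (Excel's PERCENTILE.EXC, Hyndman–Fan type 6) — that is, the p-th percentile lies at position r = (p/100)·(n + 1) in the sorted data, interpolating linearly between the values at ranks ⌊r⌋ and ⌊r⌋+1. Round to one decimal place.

3.1

Sorted: 1.0, 1.2, 1.9, 2.1, 2.3, 3.1, 3.2, 3.4, 4.0, 4.9, 5.4, 5.6, 5.9, 6.0, 6.4, 6.6, 6.9, 7.0, 7.1.
n = 19.
r = (30/100)·(19 + 1) = 6.
r is an integer, so P30 is the value at rank 6: 3.1.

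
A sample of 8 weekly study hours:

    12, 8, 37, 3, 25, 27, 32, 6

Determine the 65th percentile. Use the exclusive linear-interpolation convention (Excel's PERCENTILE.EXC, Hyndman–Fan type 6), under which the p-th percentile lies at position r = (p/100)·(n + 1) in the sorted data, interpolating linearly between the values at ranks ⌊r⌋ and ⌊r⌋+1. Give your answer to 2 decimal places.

26.70

Sorted: 3, 6, 8, 12, 25, 27, 32, 37.
n = 8.
r = (65/100)·(8 + 1) = 5.85.
Rank 5 is 25 and rank 6 is 27.
Interpolate: 25 + 0.85·(27 − 25) = 25 + 0.85·2 = 26.7.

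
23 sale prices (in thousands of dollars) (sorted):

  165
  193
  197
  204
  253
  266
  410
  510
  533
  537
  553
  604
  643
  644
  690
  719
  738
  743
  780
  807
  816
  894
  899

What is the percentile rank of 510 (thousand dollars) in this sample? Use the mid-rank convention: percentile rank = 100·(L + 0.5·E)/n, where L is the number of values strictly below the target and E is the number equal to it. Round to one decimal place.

Count below 510: L = 7; count equal: E = 1; n = 23.
Percentile rank = 100·(7 + 0.5·1)/23 = 100·7.5/23 = 32.61.

32.6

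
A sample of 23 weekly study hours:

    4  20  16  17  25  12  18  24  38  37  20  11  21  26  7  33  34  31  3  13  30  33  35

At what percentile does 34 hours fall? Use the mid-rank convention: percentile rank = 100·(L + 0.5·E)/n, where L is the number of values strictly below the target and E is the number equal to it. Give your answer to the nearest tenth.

84.8

Sorted: 3, 4, 7, 11, 12, 13, 16, 17, 18, 20, 20, 21, 24, 25, 26, 30, 31, 33, 33, 34, 35, 37, 38.
Count below 34: L = 19; count equal: E = 1; n = 23.
Percentile rank = 100·(19 + 0.5·1)/23 = 100·19.5/23 = 84.78.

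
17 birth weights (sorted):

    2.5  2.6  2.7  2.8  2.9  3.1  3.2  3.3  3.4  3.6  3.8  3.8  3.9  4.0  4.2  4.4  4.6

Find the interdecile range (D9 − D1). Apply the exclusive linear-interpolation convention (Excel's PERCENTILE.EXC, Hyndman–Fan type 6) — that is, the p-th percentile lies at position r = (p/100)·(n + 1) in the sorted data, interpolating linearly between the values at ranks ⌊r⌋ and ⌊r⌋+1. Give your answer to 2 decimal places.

n = 17.
P10: r = 1.8; ranks 1–2 are 2.5, 2.6; interpolating gives 2.58.
P90: r = 16.2; ranks 16–17 are 4.4, 4.6; interpolating gives 4.44.
Difference: 4.44 − 2.58 = 1.86.

1.86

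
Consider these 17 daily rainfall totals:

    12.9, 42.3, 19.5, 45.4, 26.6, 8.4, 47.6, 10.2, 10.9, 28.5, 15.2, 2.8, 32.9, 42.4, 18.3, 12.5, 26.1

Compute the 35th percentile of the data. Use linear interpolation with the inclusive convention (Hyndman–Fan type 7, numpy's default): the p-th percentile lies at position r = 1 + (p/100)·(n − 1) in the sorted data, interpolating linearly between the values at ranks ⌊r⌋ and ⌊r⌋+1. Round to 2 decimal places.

Sorted: 2.8, 8.4, 10.2, 10.9, 12.5, 12.9, 15.2, 18.3, 19.5, 26.1, 26.6, 28.5, 32.9, 42.3, 42.4, 45.4, 47.6.
n = 17.
r = 1 + (35/100)·(17 − 1) = 1 + 5.6 = 6.6.
Rank 6 is 12.9 and rank 7 is 15.2.
Interpolate: 12.9 + 0.6·(15.2 − 12.9) = 12.9 + 0.6·2.3 = 14.28.

14.28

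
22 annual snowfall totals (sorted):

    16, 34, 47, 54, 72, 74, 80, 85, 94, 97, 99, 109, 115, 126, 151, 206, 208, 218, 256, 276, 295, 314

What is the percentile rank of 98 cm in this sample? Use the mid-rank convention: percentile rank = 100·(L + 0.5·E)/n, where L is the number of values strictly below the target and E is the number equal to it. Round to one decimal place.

Count below 98: L = 10; count equal: E = 0; n = 22.
Percentile rank = 100·(10 + 0.5·0)/22 = 100·10/22 = 45.45.

45.5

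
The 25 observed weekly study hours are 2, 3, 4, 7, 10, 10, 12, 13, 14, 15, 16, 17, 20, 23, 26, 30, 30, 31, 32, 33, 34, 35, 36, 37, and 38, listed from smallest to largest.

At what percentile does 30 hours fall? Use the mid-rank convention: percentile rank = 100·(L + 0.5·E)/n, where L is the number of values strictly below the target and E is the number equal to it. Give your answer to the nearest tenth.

64.0

Count below 30: L = 15; count equal: E = 2; n = 25.
Percentile rank = 100·(15 + 0.5·2)/25 = 100·16/25 = 64.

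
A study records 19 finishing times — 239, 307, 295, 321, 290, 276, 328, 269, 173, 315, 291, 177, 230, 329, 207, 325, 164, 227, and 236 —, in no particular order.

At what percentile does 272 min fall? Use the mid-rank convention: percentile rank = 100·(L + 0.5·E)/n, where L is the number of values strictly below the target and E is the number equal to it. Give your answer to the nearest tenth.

Sorted: 164, 173, 177, 207, 227, 230, 236, 239, 269, 276, 290, 291, 295, 307, 315, 321, 325, 328, 329.
Count below 272: L = 9; count equal: E = 0; n = 19.
Percentile rank = 100·(9 + 0.5·0)/19 = 100·9/19 = 47.37.

47.4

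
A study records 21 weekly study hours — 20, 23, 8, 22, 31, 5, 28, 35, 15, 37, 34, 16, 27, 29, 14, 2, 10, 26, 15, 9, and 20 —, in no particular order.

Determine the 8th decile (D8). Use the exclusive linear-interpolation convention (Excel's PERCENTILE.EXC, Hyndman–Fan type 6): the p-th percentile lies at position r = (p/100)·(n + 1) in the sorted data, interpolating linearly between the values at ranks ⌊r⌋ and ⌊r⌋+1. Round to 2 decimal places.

Sorted: 2, 5, 8, 9, 10, 14, 15, 15, 16, 20, 20, 22, 23, 26, 27, 28, 29, 31, 34, 35, 37.
n = 21.
r = (80/100)·(21 + 1) = 17.6.
Rank 17 is 29 and rank 18 is 31.
Interpolate: 29 + 0.6·(31 − 29) = 29 + 0.6·2 = 30.2.

30.20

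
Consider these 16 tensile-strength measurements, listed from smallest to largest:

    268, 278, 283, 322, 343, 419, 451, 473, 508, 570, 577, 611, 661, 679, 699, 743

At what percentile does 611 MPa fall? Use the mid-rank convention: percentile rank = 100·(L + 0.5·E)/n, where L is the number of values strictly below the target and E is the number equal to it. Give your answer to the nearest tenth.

Count below 611: L = 11; count equal: E = 1; n = 16.
Percentile rank = 100·(11 + 0.5·1)/16 = 100·11.5/16 = 71.88.

71.9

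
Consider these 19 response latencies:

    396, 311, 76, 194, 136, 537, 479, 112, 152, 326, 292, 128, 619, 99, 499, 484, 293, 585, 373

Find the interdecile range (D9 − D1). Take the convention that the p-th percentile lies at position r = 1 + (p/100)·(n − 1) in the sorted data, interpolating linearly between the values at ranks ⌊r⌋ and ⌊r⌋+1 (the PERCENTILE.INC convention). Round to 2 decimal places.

437.20

Sorted: 76, 99, 112, 128, 136, 152, 194, 292, 293, 311, 326, 373, 396, 479, 484, 499, 537, 585, 619.
n = 19.
P10: r = 2.8; ranks 2–3 are 99, 112; interpolating gives 109.4.
P90: r = 17.2; ranks 17–18 are 537, 585; interpolating gives 546.6.
Difference: 546.6 − 109.4 = 437.2.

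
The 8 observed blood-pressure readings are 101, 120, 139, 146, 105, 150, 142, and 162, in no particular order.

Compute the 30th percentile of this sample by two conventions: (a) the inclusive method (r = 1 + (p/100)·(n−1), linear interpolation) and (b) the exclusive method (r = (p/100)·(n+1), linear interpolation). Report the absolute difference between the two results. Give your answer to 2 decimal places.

Sorted: 101, 105, 120, 139, 142, 146, 150, 162.
n = 8.
(a) r = 3.1; between ranks 3 (120) and 4 (139): 121.9.
(b) r = 2.7; between ranks 2 (105) and 3 (120): 115.5.
|121.9 − 115.5| = 6.4.

6.40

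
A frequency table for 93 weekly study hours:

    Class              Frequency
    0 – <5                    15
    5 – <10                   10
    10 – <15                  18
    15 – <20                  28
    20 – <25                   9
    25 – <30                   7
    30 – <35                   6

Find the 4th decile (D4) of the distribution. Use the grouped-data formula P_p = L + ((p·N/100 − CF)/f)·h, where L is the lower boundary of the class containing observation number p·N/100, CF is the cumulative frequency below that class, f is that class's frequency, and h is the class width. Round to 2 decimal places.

13.39

N = 93; target position k = 40/100 · 93 = 37.2.
Cumulative frequencies: 15, 25, 43, 71, 80, 87, 93.
Observation 37.2 falls in the class 10 – <15.
L = 10, CF = 25, f = 18, h = 5.
P40 = 10 + ((37.2 − 25)/18)·5 = 10 + 3.38889 = 13.3889.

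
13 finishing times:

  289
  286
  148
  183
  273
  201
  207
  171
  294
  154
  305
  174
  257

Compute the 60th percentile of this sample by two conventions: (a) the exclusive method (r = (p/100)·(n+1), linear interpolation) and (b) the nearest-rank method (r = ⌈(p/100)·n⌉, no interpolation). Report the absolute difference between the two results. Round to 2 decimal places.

Sorted: 148, 154, 171, 174, 183, 201, 207, 257, 273, 286, 289, 294, 305.
n = 13.
(a) r = 8.4; between ranks 8 (257) and 9 (273): 263.4.
(b) the nearest-rank method: rank 8 → 257.
|263.4 − 257| = 6.4.

6.40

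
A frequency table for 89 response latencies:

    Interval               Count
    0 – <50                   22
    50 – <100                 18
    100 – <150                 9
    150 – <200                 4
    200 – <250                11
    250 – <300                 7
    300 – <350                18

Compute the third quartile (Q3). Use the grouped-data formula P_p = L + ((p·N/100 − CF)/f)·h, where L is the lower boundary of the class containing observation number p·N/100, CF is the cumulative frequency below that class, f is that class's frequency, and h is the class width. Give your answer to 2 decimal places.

269.64

N = 89; target position k = 75/100 · 89 = 66.75.
Cumulative frequencies: 22, 40, 49, 53, 64, 71, 89.
Observation 66.75 falls in the class 250 – <300.
L = 250, CF = 64, f = 7, h = 50.
P75 = 250 + ((66.75 − 64)/7)·50 = 250 + 19.6429 = 269.643.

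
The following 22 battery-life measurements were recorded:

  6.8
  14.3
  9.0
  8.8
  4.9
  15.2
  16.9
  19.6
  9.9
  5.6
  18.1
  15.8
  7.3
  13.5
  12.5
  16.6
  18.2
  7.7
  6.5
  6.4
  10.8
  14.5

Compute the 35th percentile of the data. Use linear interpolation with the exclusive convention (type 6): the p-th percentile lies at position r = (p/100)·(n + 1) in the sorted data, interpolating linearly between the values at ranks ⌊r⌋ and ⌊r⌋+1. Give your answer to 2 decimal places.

8.81

Sorted: 4.9, 5.6, 6.4, 6.5, 6.8, 7.3, 7.7, 8.8, 9.0, 9.9, 10.8, 12.5, 13.5, 14.3, 14.5, 15.2, 15.8, 16.6, 16.9, 18.1, 18.2, 19.6.
n = 22.
r = (35/100)·(22 + 1) = 8.05.
Rank 8 is 8.8 and rank 9 is 9.0.
Interpolate: 8.8 + 0.05·(9.0 − 8.8) = 8.8 + 0.05·0.2 = 8.81.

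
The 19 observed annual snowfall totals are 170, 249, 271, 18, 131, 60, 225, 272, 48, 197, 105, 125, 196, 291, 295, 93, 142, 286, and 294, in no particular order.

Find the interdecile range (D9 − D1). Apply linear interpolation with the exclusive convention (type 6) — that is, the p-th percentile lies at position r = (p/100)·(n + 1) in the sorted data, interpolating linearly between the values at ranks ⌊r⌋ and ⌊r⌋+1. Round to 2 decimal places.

246.00

Sorted: 18, 48, 60, 93, 105, 125, 131, 142, 170, 196, 197, 225, 249, 271, 272, 286, 291, 294, 295.
n = 19.
P10: r = 2 (integer) → 48.
P90: r = 18 (integer) → 294.
Difference: 294 − 48 = 246.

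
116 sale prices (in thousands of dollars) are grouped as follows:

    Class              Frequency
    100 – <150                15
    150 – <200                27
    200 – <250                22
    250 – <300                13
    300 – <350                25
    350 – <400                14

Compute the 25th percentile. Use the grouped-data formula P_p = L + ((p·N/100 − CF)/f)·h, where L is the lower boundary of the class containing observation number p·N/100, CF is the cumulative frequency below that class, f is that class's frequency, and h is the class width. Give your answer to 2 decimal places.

N = 116; target position k = 25/100 · 116 = 29.
Cumulative frequencies: 15, 42, 64, 77, 102, 116.
Observation 29 falls in the class 150 – <200.
L = 150, CF = 15, f = 27, h = 50.
P25 = 150 + ((29 − 15)/27)·50 = 150 + 25.9259 = 175.926.

175.93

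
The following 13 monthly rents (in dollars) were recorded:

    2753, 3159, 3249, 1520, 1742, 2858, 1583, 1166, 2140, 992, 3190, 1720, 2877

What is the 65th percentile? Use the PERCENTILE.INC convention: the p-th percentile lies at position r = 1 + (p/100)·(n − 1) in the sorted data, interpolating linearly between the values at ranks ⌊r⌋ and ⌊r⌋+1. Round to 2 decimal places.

2837.00

Sorted: 992, 1166, 1520, 1583, 1720, 1742, 2140, 2753, 2858, 2877, 3159, 3190, 3249.
n = 13.
r = 1 + (65/100)·(13 − 1) = 1 + 7.8 = 8.8.
Rank 8 is 2753 and rank 9 is 2858.
Interpolate: 2753 + 0.8·(2858 − 2753) = 2753 + 0.8·105 = 2837.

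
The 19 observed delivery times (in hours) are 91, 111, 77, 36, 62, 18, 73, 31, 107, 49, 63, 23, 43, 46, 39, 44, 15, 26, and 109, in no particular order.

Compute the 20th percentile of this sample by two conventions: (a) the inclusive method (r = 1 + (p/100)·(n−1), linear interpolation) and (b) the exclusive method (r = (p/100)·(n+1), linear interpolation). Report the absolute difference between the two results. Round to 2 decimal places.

Sorted: 15, 18, 23, 26, 31, 36, 39, 43, 44, 46, 49, 62, 63, 73, 77, 91, 107, 109, 111.
n = 19.
(a) r = 4.6; between ranks 4 (26) and 5 (31): 29.
(b) r = 4 → value at rank 4 = 26.
|29 − 26| = 3.

3.00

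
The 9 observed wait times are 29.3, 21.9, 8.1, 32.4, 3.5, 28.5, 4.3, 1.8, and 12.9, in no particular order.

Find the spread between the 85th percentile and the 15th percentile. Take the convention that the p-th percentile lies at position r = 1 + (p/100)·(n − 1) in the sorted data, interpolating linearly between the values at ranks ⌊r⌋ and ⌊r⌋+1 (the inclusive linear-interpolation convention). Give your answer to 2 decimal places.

25.48

Sorted: 1.8, 3.5, 4.3, 8.1, 12.9, 21.9, 28.5, 29.3, 32.4.
n = 9.
P15: r = 2.2; ranks 2–3 are 3.5, 4.3; interpolating gives 3.66.
P85: r = 7.8; ranks 7–8 are 28.5, 29.3; interpolating gives 29.14.
Difference: 29.14 − 3.66 = 25.48.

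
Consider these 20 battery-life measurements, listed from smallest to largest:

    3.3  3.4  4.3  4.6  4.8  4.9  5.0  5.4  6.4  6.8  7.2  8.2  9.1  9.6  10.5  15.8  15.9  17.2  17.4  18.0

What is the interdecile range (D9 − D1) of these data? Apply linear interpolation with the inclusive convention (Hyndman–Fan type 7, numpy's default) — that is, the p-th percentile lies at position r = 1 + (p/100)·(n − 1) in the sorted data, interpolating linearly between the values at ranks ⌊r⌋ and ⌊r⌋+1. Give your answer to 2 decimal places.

n = 20.
P10: r = 2.9; ranks 2–3 are 3.4, 4.3; interpolating gives 4.21.
P90: r = 18.1; ranks 18–19 are 17.2, 17.4; interpolating gives 17.22.
Difference: 17.22 − 4.21 = 13.01.

13.01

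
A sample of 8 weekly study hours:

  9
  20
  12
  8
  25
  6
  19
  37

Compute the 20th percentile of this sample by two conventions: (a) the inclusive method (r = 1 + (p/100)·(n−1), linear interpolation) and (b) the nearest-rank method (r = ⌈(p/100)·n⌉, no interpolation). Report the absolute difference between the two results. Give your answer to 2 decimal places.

Sorted: 6, 8, 9, 12, 19, 20, 25, 37.
n = 8.
(a) r = 2.4; between ranks 2 (8) and 3 (9): 8.4.
(b) the nearest-rank method: rank 2 → 8.
|8.4 − 8| = 0.4.

0.40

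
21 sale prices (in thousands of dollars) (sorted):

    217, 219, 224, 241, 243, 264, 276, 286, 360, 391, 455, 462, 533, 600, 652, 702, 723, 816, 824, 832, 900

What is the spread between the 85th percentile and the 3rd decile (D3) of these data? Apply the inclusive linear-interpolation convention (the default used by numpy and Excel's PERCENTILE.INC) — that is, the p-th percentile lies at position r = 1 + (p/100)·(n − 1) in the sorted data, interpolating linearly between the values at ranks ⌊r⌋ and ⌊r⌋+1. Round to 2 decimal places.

n = 21.
P30: r = 7 (integer) → 276.
P85: r = 18 (integer) → 816.
Difference: 816 − 276 = 540.

540.00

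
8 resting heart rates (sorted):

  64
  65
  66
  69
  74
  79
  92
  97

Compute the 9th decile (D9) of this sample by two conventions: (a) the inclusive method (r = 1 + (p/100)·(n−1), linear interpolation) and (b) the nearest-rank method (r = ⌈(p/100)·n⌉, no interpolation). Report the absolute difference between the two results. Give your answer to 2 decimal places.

3.50

n = 8.
(a) r = 7.3; between ranks 7 (92) and 8 (97): 93.5.
(b) the nearest-rank method: rank 8 → 97.
|93.5 − 97| = 3.5.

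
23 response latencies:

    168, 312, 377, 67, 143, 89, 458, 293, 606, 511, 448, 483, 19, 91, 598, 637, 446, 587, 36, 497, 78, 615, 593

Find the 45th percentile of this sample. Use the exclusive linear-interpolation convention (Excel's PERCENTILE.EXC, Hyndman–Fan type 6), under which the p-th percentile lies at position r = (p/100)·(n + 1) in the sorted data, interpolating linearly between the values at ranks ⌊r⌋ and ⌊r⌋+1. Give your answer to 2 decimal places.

Sorted: 19, 36, 67, 78, 89, 91, 143, 168, 293, 312, 377, 446, 448, 458, 483, 497, 511, 587, 593, 598, 606, 615, 637.
n = 23.
r = (45/100)·(23 + 1) = 10.8.
Rank 10 is 312 and rank 11 is 377.
Interpolate: 312 + 0.8·(377 − 312) = 312 + 0.8·65 = 364.

364.00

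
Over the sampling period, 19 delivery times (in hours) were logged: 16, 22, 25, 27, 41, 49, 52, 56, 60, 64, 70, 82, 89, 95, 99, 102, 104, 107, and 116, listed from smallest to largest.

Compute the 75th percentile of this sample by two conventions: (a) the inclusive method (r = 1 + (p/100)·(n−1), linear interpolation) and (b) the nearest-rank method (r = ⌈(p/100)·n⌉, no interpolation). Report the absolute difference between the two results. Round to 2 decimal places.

2.00

n = 19.
(a) r = 14.5; between ranks 14 (95) and 15 (99): 97.
(b) the nearest-rank method: rank 15 → 99.
|97 − 99| = 2.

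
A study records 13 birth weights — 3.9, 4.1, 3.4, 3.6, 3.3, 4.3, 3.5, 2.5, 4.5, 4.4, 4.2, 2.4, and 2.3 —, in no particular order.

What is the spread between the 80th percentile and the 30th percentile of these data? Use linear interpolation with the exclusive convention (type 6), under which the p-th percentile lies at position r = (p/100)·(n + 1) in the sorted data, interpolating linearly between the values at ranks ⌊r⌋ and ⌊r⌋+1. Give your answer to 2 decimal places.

1.00

Sorted: 2.3, 2.4, 2.5, 3.3, 3.4, 3.5, 3.6, 3.9, 4.1, 4.2, 4.3, 4.4, 4.5.
n = 13.
P30: r = 4.2; ranks 4–5 are 3.3, 3.4; interpolating gives 3.32.
P80: r = 11.2; ranks 11–12 are 4.3, 4.4; interpolating gives 4.32.
Difference: 4.32 − 3.32 = 1.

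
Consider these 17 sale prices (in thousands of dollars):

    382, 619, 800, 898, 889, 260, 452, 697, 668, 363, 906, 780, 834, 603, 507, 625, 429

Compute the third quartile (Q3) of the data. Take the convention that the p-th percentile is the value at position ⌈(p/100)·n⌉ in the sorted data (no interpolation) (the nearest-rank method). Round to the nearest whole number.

Sorted: 260, 363, 382, 429, 452, 507, 603, 619, 625, 668, 697, 780, 800, 834, 889, 898, 906.
n = 17.
Position = ⌈75/100 · 17⌉ = ⌈12.75⌉ = 13.
The value at rank 13 is 800.

800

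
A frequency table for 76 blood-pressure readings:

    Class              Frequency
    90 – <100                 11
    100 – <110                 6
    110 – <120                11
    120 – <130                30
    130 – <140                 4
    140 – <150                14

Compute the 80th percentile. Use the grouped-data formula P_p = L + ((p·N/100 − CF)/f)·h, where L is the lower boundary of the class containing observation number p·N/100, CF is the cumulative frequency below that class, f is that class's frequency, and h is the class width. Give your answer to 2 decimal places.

N = 76; target position k = 80/100 · 76 = 60.8.
Cumulative frequencies: 11, 17, 28, 58, 62, 76.
Observation 60.8 falls in the class 130 – <140.
L = 130, CF = 58, f = 4, h = 10.
P80 = 130 + ((60.8 − 58)/4)·10 = 130 + 7 = 137.

137.00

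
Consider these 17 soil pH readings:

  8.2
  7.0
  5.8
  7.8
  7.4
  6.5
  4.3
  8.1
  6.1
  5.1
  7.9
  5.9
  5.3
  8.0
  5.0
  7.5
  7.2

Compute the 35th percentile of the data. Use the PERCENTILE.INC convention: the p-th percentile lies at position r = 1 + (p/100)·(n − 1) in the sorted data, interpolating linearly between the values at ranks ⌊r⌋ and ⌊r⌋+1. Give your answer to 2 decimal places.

Sorted: 4.3, 5.0, 5.1, 5.3, 5.8, 5.9, 6.1, 6.5, 7.0, 7.2, 7.4, 7.5, 7.8, 7.9, 8.0, 8.1, 8.2.
n = 17.
r = 1 + (35/100)·(17 − 1) = 1 + 5.6 = 6.6.
Rank 6 is 5.9 and rank 7 is 6.1.
Interpolate: 5.9 + 0.6·(6.1 − 5.9) = 5.9 + 0.6·0.2 = 6.02.

6.02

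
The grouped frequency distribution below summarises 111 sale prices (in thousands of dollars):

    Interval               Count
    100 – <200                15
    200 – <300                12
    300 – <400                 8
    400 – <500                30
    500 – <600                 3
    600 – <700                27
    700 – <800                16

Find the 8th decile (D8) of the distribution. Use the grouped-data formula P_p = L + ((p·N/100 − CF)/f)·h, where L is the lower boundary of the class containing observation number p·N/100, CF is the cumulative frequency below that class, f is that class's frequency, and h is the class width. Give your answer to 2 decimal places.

677.04

N = 111; target position k = 80/100 · 111 = 88.8.
Cumulative frequencies: 15, 27, 35, 65, 68, 95, 111.
Observation 88.8 falls in the class 600 – <700.
L = 600, CF = 68, f = 27, h = 100.
P80 = 600 + ((88.8 − 68)/27)·100 = 600 + 77.037 = 677.037.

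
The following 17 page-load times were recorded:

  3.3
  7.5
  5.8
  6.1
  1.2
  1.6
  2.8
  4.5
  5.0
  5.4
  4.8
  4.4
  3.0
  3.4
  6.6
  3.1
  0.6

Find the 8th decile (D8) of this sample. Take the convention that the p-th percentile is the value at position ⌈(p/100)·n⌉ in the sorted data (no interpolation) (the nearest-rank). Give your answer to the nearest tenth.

5.8

Sorted: 0.6, 1.2, 1.6, 2.8, 3.0, 3.1, 3.3, 3.4, 4.4, 4.5, 4.8, 5.0, 5.4, 5.8, 6.1, 6.6, 7.5.
n = 17.
Position = ⌈80/100 · 17⌉ = ⌈13.6⌉ = 14.
The value at rank 14 is 5.8.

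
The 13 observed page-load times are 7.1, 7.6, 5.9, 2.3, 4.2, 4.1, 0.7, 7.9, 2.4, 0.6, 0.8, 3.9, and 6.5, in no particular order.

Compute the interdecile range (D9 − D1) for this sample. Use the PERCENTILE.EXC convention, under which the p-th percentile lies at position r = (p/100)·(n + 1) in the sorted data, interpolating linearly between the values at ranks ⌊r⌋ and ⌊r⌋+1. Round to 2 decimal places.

7.14

Sorted: 0.6, 0.7, 0.8, 2.3, 2.4, 3.9, 4.1, 4.2, 5.9, 6.5, 7.1, 7.6, 7.9.
n = 13.
P10: r = 1.4; ranks 1–2 are 0.6, 0.7; interpolating gives 0.64.
P90: r = 12.6; ranks 12–13 are 7.6, 7.9; interpolating gives 7.78.
Difference: 7.78 − 0.64 = 7.14.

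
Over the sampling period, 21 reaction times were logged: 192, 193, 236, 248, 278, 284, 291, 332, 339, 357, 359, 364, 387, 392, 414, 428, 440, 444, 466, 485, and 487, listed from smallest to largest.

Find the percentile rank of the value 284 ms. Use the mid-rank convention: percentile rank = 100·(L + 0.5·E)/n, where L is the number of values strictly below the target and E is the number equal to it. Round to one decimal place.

Count below 284: L = 5; count equal: E = 1; n = 21.
Percentile rank = 100·(5 + 0.5·1)/21 = 100·5.5/21 = 26.19.

26.2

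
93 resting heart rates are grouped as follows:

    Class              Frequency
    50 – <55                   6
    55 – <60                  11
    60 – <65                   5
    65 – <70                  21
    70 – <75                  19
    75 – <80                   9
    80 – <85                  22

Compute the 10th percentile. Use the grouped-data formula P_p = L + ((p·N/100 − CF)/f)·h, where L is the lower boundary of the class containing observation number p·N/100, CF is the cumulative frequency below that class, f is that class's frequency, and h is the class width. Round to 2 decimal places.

56.50

N = 93; target position k = 10/100 · 93 = 9.3.
Cumulative frequencies: 6, 17, 22, 43, 62, 71, 93.
Observation 9.3 falls in the class 55 – <60.
L = 55, CF = 6, f = 11, h = 5.
P10 = 55 + ((9.3 − 6)/11)·5 = 55 + 1.5 = 56.5.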